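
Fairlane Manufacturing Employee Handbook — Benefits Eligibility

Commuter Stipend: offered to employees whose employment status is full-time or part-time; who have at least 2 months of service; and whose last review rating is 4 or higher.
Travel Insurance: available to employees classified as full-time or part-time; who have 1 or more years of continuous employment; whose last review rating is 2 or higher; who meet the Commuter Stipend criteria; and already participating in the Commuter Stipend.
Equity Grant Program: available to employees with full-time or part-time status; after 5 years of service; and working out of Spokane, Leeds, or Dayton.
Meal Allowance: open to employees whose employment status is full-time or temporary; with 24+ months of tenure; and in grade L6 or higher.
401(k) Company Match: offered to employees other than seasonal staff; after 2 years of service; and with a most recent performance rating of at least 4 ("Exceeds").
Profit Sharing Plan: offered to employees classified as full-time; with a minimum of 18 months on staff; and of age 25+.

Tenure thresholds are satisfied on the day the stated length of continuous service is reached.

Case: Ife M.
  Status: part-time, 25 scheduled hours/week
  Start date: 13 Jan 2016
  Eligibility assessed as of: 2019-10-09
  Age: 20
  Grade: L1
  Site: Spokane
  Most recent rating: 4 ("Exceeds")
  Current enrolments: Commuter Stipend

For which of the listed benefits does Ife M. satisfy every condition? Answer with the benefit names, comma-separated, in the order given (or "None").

Commuter Stipend, Travel Insurance, 401(k) Company Match

Service from 13 Jan 2016 to 2019-10-09: 1365 days.
Commuter Stipend — status part-time ✓; service 1365 days ≥ 2 months (≈60 days) ✓; rating 4 ≥ 4 ✓ → eligible.
Travel Insurance — status part-time ✓; service 1365 days ≥ 1 year (≈365 days) ✓; rating 4 ≥ 2 ✓; eligible for Commuter Stipend ✓; enrolled in Commuter Stipend ✓ → eligible.
Equity Grant Program — status part-time ✓; service 1365 days < 5 years (≈1825 days) ✗ → not eligible.
Meal Allowance — status part-time ✗ (requires full-time or temporary) → not eligible.
401(k) Company Match — status part-time ✓ (not excluded); service 1365 days ≥ 2 years (≈730 days) ✓; rating 4 ≥ 4 ✓ → eligible.
Profit Sharing Plan — status part-time ✗ (requires full-time) → not eligible.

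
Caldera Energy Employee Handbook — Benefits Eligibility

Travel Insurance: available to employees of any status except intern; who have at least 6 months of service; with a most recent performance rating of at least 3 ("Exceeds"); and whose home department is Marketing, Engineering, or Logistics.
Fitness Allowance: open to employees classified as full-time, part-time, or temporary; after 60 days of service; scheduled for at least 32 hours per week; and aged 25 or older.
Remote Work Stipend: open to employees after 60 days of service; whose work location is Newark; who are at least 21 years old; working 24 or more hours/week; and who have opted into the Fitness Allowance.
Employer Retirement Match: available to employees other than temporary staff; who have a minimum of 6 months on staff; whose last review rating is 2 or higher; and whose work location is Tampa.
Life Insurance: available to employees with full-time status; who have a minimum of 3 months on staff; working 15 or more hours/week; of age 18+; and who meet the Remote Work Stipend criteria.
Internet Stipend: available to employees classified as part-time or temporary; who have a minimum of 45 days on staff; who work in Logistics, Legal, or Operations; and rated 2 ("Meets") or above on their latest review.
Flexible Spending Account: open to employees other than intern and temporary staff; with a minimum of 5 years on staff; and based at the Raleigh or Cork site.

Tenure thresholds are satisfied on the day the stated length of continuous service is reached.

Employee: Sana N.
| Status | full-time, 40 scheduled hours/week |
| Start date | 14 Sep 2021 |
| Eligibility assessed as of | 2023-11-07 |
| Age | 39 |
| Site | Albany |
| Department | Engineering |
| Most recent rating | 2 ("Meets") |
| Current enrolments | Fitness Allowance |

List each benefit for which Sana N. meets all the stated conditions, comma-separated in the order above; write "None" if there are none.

Service from 14 Sep 2021 to 2023-11-07: 784 days.
Travel Insurance — status full-time ✓ (not excluded); service 784 days ≥ 6 months (≈180 days) ✓; rating 2 < 3 ✗ → not eligible.
Fitness Allowance — status full-time ✓; service 784 days ≥ 60 days ✓; 40 hrs/wk ≥ 32 ✓; age 39 ≥ 25 ✓ → eligible.
Remote Work Stipend — service 784 days ≥ 60 days ✓; site Albany ✗ (not Newark) → not eligible.
Employer Retirement Match — status full-time ✓ (not excluded); service 784 days ≥ 6 months (≈180 days) ✓; rating 2 ≥ 2 ✓; site Albany ✗ (not Tampa) → not eligible.
Life Insurance — status full-time ✓; service 784 days ≥ 3 months (≈90 days) ✓; 40 hrs/wk ≥ 15 ✓; age 39 ≥ 18 ✓; not eligible for Remote Work Stipend ✗ → not eligible.
Internet Stipend — status full-time ✗ (requires part-time or temporary) → not eligible.
Flexible Spending Account — status full-time ✓ (not excluded); service 784 days < 5 years (≈1825 days) ✗ → not eligible.

Fitness Allowance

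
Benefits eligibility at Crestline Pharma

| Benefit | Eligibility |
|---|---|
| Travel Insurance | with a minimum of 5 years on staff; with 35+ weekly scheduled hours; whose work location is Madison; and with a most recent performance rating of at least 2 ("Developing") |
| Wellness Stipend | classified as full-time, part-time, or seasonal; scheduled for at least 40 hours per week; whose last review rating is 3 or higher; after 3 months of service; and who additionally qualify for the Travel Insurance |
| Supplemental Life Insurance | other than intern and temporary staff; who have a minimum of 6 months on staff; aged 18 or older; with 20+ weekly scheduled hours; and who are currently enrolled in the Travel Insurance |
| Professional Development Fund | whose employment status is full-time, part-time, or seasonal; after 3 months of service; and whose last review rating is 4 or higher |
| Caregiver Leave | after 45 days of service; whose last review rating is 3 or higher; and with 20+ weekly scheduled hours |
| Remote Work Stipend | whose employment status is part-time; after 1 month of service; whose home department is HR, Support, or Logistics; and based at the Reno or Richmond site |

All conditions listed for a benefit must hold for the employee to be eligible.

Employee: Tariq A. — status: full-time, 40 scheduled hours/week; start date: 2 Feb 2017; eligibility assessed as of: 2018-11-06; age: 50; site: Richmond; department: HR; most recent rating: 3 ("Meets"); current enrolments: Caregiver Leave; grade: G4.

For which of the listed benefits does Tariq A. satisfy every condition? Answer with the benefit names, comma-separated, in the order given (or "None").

Caregiver Leave

Service from 2 Feb 2017 to 2018-11-06: 642 days.
Travel Insurance — service 642 days < 5 years (≈1825 days) ✗ → not eligible.
Wellness Stipend — status full-time ✓; 40 hrs/wk ≥ 40 ✓; rating 3 ≥ 3 ✓; service 642 days ≥ 3 months (≈90 days) ✓; not eligible for Travel Insurance ✗ → not eligible.
Supplemental Life Insurance — status full-time ✓ (not excluded); service 642 days ≥ 6 months (≈180 days) ✓; age 50 ≥ 18 ✓; 40 hrs/wk ≥ 20 ✓; not enrolled in Travel Insurance ✗ → not eligible.
Professional Development Fund — status full-time ✓; service 642 days ≥ 3 months (≈90 days) ✓; rating 3 < 4 ✗ → not eligible.
Caregiver Leave — service 642 days ≥ 45 days ✓; rating 3 ≥ 3 ✓; 40 hrs/wk ≥ 20 ✓ → eligible.
Remote Work Stipend — status full-time ✗ (requires part-time) → not eligible.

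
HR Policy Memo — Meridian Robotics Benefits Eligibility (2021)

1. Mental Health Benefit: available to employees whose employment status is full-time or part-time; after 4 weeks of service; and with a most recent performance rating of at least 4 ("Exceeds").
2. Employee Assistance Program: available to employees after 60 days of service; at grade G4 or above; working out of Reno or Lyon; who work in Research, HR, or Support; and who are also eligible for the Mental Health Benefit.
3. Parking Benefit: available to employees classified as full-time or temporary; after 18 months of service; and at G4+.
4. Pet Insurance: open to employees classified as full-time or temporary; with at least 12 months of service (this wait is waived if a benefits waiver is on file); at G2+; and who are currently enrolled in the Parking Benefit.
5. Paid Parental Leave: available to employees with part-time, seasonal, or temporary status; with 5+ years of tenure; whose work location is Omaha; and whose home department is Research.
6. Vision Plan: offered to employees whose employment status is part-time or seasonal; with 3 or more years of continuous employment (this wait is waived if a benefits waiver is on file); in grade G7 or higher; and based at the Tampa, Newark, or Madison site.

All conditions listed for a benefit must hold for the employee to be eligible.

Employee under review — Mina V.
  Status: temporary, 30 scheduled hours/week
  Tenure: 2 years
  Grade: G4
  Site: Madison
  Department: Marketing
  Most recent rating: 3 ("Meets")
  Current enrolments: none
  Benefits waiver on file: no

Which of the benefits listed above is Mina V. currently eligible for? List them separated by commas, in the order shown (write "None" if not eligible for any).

Mental Health Benefit — status temporary ✗ (requires full-time or part-time) → not eligible.
Employee Assistance Program — service 2 years ≥ 60 days ✓; grade G4 ≥ G4 ✓; site Madison ✗ (not Reno or Lyon) → not eligible.
Parking Benefit — status temporary ✓; service 2 years ≥ 18 months (≈540 days) ✓; grade G4 ≥ G4 ✓ → eligible.
Pet Insurance — status temporary ✓; no waiver, service 2 years ≥ 12 months (≈360 days) ✓; grade G4 ≥ G2 ✓; not enrolled in Parking Benefit ✗ → not eligible.
Paid Parental Leave — status temporary ✓; service 2 years < 5 years ✗ → not eligible.
Vision Plan — status temporary ✗ (requires part-time or seasonal) → not eligible.

Parking Benefit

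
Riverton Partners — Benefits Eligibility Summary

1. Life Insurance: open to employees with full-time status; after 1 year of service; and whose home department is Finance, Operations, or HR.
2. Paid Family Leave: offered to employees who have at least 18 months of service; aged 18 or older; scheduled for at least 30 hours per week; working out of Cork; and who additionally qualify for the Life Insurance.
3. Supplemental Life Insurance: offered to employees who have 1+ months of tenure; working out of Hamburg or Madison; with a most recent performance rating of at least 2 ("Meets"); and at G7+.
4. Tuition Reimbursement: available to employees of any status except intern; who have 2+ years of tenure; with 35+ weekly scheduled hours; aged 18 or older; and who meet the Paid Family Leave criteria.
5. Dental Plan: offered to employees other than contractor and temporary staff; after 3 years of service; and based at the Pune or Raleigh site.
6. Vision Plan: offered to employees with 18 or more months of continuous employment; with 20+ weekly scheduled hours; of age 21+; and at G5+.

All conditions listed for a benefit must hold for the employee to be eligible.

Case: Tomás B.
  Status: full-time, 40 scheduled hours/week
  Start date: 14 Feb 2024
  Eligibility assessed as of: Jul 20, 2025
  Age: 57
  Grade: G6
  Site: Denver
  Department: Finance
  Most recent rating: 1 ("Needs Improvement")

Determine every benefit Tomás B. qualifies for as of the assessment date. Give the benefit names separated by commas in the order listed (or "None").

Service from 14 Feb 2024 to Jul 20, 2025: 522 days.
Life Insurance — status full-time ✓; service 522 days ≥ 1 year (≈365 days) ✓; dept Finance ✓ → eligible.
Paid Family Leave — service 522 days < 18 months (≈540 days) ✗ → not eligible.
Supplemental Life Insurance — service 522 days ≥ 1 month (≈30 days) ✓; site Denver ✗ (not Hamburg or Madison) → not eligible.
Tuition Reimbursement — status full-time ✓ (not excluded); service 522 days < 2 years (≈730 days) ✗ → not eligible.
Dental Plan — status full-time ✓ (not excluded); service 522 days < 3 years (≈1095 days) ✗ → not eligible.
Vision Plan — service 522 days < 18 months (≈540 days) ✗ → not eligible.

Life Insurance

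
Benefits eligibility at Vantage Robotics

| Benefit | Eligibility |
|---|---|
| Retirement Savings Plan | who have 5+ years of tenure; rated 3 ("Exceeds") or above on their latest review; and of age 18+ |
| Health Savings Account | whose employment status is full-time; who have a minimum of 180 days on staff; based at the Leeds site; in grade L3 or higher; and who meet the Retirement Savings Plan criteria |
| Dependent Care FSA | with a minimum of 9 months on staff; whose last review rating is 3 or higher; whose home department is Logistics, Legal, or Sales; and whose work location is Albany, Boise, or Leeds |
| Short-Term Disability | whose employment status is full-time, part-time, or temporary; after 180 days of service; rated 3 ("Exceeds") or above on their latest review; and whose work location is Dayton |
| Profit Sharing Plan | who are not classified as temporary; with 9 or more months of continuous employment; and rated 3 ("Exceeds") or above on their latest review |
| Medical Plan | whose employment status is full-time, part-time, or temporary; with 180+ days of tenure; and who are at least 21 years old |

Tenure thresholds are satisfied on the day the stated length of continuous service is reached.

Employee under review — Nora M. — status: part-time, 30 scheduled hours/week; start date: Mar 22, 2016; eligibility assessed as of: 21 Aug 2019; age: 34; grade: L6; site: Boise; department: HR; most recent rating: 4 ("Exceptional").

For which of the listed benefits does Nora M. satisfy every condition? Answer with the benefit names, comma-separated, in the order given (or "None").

Profit Sharing Plan, Medical Plan

Service from Mar 22, 2016 to 21 Aug 2019: 1247 days.
Retirement Savings Plan — service 1247 days < 5 years (≈1825 days) ✗ → not eligible.
Health Savings Account — status part-time ✗ (requires full-time) → not eligible.
Dependent Care FSA — service 1247 days ≥ 9 months (≈270 days) ✓; rating 4 ≥ 3 ✓; dept HR ✗ → not eligible.
Short-Term Disability — status part-time ✓; service 1247 days ≥ 180 days ✓; rating 4 ≥ 3 ✓; site Boise ✗ (not Dayton) → not eligible.
Profit Sharing Plan — status part-time ✓ (not excluded); service 1247 days ≥ 9 months (≈270 days) ✓; rating 4 ≥ 3 ✓ → eligible.
Medical Plan — status part-time ✓; service 1247 days ≥ 180 days ✓; age 34 ≥ 21 ✓ → eligible.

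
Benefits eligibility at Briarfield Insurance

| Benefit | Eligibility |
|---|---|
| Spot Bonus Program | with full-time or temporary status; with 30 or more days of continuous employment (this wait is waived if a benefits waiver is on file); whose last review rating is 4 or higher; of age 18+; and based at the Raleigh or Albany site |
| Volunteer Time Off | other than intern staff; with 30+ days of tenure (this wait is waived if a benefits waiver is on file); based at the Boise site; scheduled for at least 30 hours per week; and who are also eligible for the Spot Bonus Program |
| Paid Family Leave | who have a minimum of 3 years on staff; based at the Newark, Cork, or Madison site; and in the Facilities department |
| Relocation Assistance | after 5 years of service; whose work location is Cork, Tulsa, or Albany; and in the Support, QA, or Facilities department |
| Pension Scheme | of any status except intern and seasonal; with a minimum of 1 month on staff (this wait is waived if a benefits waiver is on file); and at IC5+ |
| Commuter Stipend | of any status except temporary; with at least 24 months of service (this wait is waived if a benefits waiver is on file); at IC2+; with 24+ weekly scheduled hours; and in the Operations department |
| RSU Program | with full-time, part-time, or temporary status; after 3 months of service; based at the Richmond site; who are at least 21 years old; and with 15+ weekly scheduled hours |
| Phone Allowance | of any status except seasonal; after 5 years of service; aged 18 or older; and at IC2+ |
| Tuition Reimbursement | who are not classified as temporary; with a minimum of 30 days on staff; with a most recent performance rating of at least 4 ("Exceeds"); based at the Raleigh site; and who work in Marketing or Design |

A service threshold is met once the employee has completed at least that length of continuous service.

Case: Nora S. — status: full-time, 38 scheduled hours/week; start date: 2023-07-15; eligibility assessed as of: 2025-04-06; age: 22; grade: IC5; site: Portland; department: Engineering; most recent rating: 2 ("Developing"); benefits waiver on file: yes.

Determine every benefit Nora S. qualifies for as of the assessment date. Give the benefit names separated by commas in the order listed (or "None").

Pension Scheme

Service from 2023-07-15 to 2025-04-06: 631 days.
Spot Bonus Program — status full-time ✓; benefits waiver on file ✓; rating 2 < 4 ✗ → not eligible.
Volunteer Time Off — status full-time ✓ (not excluded); benefits waiver on file ✓; site Portland ✗ (not Boise) → not eligible.
Paid Family Leave — service 631 days < 3 years (≈1095 days) ✗ → not eligible.
Relocation Assistance — service 631 days < 5 years (≈1825 days) ✗ → not eligible.
Pension Scheme — status full-time ✓ (not excluded); benefits waiver on file ✓; grade IC5 ≥ IC5 ✓ → eligible.
Commuter Stipend — status full-time ✓ (not excluded); benefits waiver on file ✓; grade IC5 ≥ IC2 ✓; 38 hrs/wk ≥ 24 ✓; dept Engineering ✗ → not eligible.
RSU Program — status full-time ✓; service 631 days ≥ 3 months (≈90 days) ✓; site Portland ✗ (not Richmond) → not eligible.
Phone Allowance — status full-time ✓ (not excluded); service 631 days < 5 years (≈1825 days) ✗ → not eligible.
Tuition Reimbursement — status full-time ✓ (not excluded); service 631 days ≥ 30 days ✓; rating 2 < 4 ✗ → not eligible.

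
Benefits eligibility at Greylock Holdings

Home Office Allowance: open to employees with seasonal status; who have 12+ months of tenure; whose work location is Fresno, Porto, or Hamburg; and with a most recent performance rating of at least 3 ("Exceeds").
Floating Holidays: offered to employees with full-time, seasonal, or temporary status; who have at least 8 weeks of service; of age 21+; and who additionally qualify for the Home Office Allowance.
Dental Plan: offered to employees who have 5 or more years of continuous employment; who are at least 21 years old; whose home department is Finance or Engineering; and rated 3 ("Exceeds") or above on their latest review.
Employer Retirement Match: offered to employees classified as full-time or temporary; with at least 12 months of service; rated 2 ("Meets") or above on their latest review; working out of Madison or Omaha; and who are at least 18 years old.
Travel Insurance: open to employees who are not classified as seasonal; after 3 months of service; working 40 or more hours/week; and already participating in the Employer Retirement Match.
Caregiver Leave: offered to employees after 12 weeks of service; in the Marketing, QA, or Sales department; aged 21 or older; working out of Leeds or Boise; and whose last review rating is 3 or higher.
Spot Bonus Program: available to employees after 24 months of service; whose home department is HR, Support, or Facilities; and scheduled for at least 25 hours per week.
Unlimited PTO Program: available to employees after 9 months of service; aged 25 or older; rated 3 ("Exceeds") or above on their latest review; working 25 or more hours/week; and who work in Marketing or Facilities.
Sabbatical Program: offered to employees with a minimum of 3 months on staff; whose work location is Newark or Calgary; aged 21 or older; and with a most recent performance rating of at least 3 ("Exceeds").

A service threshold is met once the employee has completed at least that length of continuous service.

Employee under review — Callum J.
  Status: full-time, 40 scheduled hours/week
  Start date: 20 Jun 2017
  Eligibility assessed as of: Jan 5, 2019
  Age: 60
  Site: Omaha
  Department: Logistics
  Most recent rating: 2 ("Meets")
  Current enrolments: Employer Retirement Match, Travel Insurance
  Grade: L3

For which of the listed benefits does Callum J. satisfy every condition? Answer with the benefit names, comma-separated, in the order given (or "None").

Service from 20 Jun 2017 to Jan 5, 2019: 564 days.
Home Office Allowance — status full-time ✗ (requires seasonal) → not eligible.
Floating Holidays — status full-time ✓; service 564 days ≥ 8 weeks (≈56 days) ✓; age 60 ≥ 21 ✓; not eligible for Home Office Allowance ✗ → not eligible.
Dental Plan — service 564 days < 5 years (≈1825 days) ✗ → not eligible.
Employer Retirement Match — status full-time ✓; service 564 days ≥ 12 months (≈360 days) ✓; rating 2 ≥ 2 ✓; site Omaha ✓; age 60 ≥ 18 ✓ → eligible.
Travel Insurance — status full-time ✓ (not excluded); service 564 days ≥ 3 months (≈90 days) ✓; 40 hrs/wk ≥ 40 ✓; enrolled in Employer Retirement Match ✓ → eligible.
Caregiver Leave — service 564 days ≥ 12 weeks (≈84 days) ✓; dept Logistics ✗ → not eligible.
Spot Bonus Program — service 564 days < 24 months (≈720 days) ✗ → not eligible.
Unlimited PTO Program — service 564 days ≥ 9 months (≈270 days) ✓; age 60 ≥ 25 ✓; rating 2 < 3 ✗ → not eligible.
Sabbatical Program — service 564 days ≥ 3 months (≈90 days) ✓; site Omaha ✗ (not Newark or Calgary) → not eligible.

Employer Retirement Match, Travel Insurance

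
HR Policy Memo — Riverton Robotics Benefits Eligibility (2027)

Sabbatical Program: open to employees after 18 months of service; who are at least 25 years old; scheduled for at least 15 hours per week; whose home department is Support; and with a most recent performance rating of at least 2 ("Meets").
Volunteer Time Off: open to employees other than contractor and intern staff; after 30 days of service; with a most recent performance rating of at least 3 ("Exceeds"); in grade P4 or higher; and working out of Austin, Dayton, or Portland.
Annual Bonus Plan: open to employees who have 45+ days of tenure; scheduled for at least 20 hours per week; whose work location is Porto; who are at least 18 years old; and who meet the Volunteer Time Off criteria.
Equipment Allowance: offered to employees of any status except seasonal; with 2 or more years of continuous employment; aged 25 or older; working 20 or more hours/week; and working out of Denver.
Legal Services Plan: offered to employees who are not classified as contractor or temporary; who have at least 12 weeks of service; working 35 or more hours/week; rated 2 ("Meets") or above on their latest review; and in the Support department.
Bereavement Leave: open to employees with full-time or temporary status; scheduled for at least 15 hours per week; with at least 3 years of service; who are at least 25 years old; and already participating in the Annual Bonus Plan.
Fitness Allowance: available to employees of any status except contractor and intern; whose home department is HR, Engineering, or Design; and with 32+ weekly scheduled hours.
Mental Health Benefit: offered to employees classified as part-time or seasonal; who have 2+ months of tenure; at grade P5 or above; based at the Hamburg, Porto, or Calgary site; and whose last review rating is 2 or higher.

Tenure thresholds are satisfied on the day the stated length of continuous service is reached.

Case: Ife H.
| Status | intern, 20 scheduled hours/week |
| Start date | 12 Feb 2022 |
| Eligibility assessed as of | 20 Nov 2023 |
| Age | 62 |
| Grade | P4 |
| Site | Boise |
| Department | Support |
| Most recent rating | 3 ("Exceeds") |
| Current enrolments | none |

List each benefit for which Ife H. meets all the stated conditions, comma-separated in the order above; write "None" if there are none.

Sabbatical Program

Service from 12 Feb 2022 to 20 Nov 2023: 646 days.
Sabbatical Program — service 646 days ≥ 18 months (≈540 days) ✓; age 62 ≥ 25 ✓; 20 hrs/wk ≥ 15 ✓; dept Support ✓; rating 3 ≥ 2 ✓ → eligible.
Volunteer Time Off — status intern ✗ (excluded) → not eligible.
Annual Bonus Plan — service 646 days ≥ 45 days ✓; 20 hrs/wk ≥ 20 ✓; site Boise ✗ (not Porto) → not eligible.
Equipment Allowance — status intern ✓ (not excluded); service 646 days < 2 years (≈730 days) ✗ → not eligible.
Legal Services Plan — status intern ✓ (not excluded); service 646 days ≥ 12 weeks (≈84 days) ✓; 20 hrs/wk < 35 ✗ → not eligible.
Bereavement Leave — status intern ✗ (requires full-time or temporary) → not eligible.
Fitness Allowance — status intern ✗ (excluded) → not eligible.
Mental Health Benefit — status intern ✗ (requires part-time or seasonal) → not eligible.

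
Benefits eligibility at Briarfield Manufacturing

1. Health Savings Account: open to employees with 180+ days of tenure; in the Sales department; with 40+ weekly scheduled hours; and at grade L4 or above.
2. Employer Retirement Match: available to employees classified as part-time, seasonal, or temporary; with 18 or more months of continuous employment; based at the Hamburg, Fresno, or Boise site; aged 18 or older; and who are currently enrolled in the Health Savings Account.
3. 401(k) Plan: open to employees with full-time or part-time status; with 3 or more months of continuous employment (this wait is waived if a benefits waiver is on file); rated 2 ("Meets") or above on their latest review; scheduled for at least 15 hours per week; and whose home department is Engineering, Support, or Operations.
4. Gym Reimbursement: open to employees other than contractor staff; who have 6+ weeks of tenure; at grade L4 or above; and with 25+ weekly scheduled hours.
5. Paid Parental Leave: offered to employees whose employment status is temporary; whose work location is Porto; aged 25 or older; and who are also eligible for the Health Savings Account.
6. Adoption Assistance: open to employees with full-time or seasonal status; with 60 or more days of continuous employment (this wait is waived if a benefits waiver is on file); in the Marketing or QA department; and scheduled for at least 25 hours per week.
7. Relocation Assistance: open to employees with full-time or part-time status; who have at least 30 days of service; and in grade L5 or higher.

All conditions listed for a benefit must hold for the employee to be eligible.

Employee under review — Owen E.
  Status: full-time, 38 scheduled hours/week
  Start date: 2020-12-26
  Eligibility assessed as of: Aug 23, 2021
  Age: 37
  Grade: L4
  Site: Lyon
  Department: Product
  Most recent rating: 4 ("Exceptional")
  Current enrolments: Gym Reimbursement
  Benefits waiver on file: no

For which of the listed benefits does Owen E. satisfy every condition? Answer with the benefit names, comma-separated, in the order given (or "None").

Gym Reimbursement

Service from 2020-12-26 to Aug 23, 2021: 240 days.
Health Savings Account — service 240 days ≥ 180 days ✓; dept Product ✗ → not eligible.
Employer Retirement Match — status full-time ✗ (requires part-time, seasonal, or temporary) → not eligible.
401(k) Plan — status full-time ✓; no waiver, service 240 days ≥ 3 months (≈90 days) ✓; rating 4 ≥ 2 ✓; 38 hrs/wk ≥ 15 ✓; dept Product ✗ → not eligible.
Gym Reimbursement — status full-time ✓ (not excluded); service 240 days ≥ 6 weeks (≈42 days) ✓; grade L4 ≥ L4 ✓; 38 hrs/wk ≥ 25 ✓ → eligible.
Paid Parental Leave — status full-time ✗ (requires temporary) → not eligible.
Adoption Assistance — status full-time ✓; no waiver, service 240 days ≥ 60 days ✓; dept Product ✗ → not eligible.
Relocation Assistance — status full-time ✓; service 240 days ≥ 30 days ✓; grade L4 < L5 ✗ → not eligible.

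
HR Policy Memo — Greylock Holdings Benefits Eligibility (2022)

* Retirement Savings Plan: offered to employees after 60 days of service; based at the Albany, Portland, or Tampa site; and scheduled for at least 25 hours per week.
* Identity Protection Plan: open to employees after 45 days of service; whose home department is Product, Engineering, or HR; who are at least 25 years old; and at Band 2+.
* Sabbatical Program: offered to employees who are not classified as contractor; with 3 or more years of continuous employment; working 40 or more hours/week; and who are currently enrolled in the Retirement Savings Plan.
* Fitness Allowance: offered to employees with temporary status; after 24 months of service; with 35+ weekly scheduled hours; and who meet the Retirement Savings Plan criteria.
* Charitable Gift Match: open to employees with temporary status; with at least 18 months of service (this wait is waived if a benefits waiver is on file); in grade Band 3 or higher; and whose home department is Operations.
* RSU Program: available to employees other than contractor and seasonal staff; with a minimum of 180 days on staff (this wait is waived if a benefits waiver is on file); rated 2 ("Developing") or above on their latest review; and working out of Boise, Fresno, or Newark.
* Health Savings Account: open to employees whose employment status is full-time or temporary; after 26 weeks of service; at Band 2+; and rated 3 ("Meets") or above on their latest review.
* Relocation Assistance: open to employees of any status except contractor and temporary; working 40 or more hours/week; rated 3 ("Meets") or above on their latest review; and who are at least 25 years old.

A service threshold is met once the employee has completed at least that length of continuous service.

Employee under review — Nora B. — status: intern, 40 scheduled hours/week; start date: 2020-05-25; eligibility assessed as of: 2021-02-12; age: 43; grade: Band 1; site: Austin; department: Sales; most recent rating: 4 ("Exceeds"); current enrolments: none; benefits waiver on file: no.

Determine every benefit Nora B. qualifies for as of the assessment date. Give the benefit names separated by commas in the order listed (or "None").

Relocation Assistance

Service from 2020-05-25 to 2021-02-12: 263 days.
Retirement Savings Plan — service 263 days ≥ 60 days ✓; site Austin ✗ (not Albany, Portland, or Tampa) → not eligible.
Identity Protection Plan — service 263 days ≥ 45 days ✓; dept Sales ✗ → not eligible.
Sabbatical Program — status intern ✓ (not excluded); service 263 days < 3 years (≈1095 days) ✗ → not eligible.
Fitness Allowance — status intern ✗ (requires temporary) → not eligible.
Charitable Gift Match — status intern ✗ (requires temporary) → not eligible.
RSU Program — status intern ✓ (not excluded); no waiver, service 263 days ≥ 180 days ✓; rating 4 ≥ 2 ✓; site Austin ✗ (not Boise, Fresno, or Newark) → not eligible.
Health Savings Account — status intern ✗ (requires full-time or temporary) → not eligible.
Relocation Assistance — status intern ✓ (not excluded); 40 hrs/wk ≥ 40 ✓; rating 4 ≥ 3 ✓; age 43 ≥ 25 ✓ → eligible.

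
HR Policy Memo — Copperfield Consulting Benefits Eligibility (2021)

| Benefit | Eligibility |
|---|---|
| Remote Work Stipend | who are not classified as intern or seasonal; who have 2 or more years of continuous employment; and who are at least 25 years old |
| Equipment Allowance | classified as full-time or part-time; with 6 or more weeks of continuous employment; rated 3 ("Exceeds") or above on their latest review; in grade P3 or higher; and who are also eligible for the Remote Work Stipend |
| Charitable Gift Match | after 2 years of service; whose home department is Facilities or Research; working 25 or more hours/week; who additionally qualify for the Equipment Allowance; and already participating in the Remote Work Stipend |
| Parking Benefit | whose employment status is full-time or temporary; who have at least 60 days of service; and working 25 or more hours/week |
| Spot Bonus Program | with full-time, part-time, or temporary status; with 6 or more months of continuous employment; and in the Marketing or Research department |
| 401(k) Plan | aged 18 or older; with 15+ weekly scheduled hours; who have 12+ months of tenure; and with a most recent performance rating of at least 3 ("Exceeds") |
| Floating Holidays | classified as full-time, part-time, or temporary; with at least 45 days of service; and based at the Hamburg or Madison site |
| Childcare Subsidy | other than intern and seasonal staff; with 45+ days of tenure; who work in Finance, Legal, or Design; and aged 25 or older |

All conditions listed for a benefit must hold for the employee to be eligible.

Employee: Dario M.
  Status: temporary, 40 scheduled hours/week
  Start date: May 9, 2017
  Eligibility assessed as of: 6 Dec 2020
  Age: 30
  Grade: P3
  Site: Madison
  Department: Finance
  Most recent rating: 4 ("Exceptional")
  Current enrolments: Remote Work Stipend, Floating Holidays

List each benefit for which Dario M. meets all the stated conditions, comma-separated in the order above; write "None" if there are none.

Service from May 9, 2017 to 6 Dec 2020: 1307 days.
Remote Work Stipend — status temporary ✓ (not excluded); service 1307 days ≥ 2 years (≈730 days) ✓; age 30 ≥ 25 ✓ → eligible.
Equipment Allowance — status temporary ✗ (requires full-time or part-time) → not eligible.
Charitable Gift Match — service 1307 days ≥ 2 years (≈730 days) ✓; dept Finance ✗ → not eligible.
Parking Benefit — status temporary ✓; service 1307 days ≥ 60 days ✓; 40 hrs/wk ≥ 25 ✓ → eligible.
Spot Bonus Program — status temporary ✓; service 1307 days ≥ 6 months (≈180 days) ✓; dept Finance ✗ → not eligible.
401(k) Plan — age 30 ≥ 18 ✓; 40 hrs/wk ≥ 15 ✓; service 1307 days ≥ 12 months (≈360 days) ✓; rating 4 ≥ 3 ✓ → eligible.
Floating Holidays — status temporary ✓; service 1307 days ≥ 45 days ✓; site Madison ✓ → eligible.
Childcare Subsidy — status temporary ✓ (not excluded); service 1307 days ≥ 45 days ✓; dept Finance ✓; age 30 ≥ 25 ✓ → eligible.

Remote Work Stipend, Parking Benefit, 401(k) Plan, Floating Holidays, Childcare Subsidy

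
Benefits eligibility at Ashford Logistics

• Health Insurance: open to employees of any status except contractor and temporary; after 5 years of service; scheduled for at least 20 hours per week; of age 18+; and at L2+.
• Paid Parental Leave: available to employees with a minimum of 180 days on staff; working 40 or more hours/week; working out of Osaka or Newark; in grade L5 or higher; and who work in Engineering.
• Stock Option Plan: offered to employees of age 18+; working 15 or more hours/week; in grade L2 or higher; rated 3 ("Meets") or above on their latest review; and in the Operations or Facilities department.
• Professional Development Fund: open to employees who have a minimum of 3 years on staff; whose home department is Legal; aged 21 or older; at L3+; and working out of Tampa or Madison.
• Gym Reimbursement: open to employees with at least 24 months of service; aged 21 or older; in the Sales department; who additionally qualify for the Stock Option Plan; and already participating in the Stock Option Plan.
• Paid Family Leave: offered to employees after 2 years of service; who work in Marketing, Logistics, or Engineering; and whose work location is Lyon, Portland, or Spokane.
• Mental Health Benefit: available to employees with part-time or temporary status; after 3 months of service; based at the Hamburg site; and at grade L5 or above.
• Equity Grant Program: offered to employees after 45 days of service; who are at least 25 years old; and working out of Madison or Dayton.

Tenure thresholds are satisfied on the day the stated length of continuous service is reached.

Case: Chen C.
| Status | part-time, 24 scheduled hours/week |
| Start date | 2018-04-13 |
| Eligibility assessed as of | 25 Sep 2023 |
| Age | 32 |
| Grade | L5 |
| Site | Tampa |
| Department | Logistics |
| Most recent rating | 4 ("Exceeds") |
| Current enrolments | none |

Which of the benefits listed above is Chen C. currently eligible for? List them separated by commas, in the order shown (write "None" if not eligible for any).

Service from 2018-04-13 to 25 Sep 2023: 1991 days.
Health Insurance — status part-time ✓ (not excluded); service 1991 days ≥ 5 years (≈1825 days) ✓; 24 hrs/wk ≥ 20 ✓; age 32 ≥ 18 ✓; grade L5 ≥ L2 ✓ → eligible.
Paid Parental Leave — service 1991 days ≥ 180 days ✓; 24 hrs/wk < 40 ✗ → not eligible.
Stock Option Plan — age 32 ≥ 18 ✓; 24 hrs/wk ≥ 15 ✓; grade L5 ≥ L2 ✓; rating 4 ≥ 3 ✓; dept Logistics ✗ → not eligible.
Professional Development Fund — service 1991 days ≥ 3 years (≈1095 days) ✓; dept Logistics ✗ → not eligible.
Gym Reimbursement — service 1991 days ≥ 24 months (≈720 days) ✓; age 32 ≥ 21 ✓; dept Logistics ✗ → not eligible.
Paid Family Leave — service 1991 days ≥ 2 years (≈730 days) ✓; dept Logistics ✓; site Tampa ✗ (not Lyon, Portland, or Spokane) → not eligible.
Mental Health Benefit — status part-time ✓; service 1991 days ≥ 3 months (≈90 days) ✓; site Tampa ✗ (not Hamburg) → not eligible.
Equity Grant Program — service 1991 days ≥ 45 days ✓; age 32 ≥ 25 ✓; site Tampa ✗ (not Madison or Dayton) → not eligible.

Health Insurance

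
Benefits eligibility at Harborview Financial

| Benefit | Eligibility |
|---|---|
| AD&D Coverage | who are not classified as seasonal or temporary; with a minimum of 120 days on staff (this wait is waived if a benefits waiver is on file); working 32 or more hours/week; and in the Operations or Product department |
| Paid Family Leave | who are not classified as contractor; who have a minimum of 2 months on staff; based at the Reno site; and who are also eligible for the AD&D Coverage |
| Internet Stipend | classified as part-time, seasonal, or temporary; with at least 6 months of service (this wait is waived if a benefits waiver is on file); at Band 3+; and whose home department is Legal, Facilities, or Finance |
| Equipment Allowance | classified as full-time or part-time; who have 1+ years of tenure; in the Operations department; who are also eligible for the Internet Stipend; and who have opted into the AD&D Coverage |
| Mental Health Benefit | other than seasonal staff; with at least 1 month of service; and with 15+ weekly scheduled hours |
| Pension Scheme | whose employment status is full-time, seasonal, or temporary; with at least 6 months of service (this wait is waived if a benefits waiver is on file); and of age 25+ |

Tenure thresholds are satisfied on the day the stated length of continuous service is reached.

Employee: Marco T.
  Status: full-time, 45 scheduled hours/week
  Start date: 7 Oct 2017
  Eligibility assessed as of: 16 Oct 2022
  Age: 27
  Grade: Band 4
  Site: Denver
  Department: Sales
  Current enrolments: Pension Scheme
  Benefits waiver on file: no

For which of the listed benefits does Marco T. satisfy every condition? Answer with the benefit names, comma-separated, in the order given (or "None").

Service from 7 Oct 2017 to 16 Oct 2022: 1835 days.
AD&D Coverage — status full-time ✓ (not excluded); no waiver, service 1835 days ≥ 120 days ✓; 45 hrs/wk ≥ 32 ✓; dept Sales ✗ → not eligible.
Paid Family Leave — status full-time ✓ (not excluded); service 1835 days ≥ 2 months (≈60 days) ✓; site Denver ✗ (not Reno) → not eligible.
Internet Stipend — status full-time ✗ (requires part-time, seasonal, or temporary) → not eligible.
Equipment Allowance — status full-time ✓; service 1835 days ≥ 1 year (≈365 days) ✓; dept Sales ✗ → not eligible.
Mental Health Benefit — status full-time ✓ (not excluded); service 1835 days ≥ 1 month (≈30 days) ✓; 45 hrs/wk ≥ 15 ✓ → eligible.
Pension Scheme — status full-time ✓; no waiver, service 1835 days ≥ 6 months (≈180 days) ✓; age 27 ≥ 25 ✓ → eligible.

Mental Health Benefit, Pension Scheme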